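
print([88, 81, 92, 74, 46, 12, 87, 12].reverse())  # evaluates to None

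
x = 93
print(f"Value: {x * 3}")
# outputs Value: 279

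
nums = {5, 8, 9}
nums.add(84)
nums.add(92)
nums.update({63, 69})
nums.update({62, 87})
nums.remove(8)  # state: {5, 9, 62, 63, 69, 84, 87, 92}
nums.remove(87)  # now {5, 9, 62, 63, 69, 84, 92}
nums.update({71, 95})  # {5, 9, 62, 63, 69, 71, 84, 92, 95}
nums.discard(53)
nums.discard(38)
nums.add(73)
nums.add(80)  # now {5, 9, 62, 63, 69, 71, 73, 80, 84, 92, 95}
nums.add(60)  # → {5, 9, 60, 62, 63, 69, 71, 73, 80, 84, 92, 95}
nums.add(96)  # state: {5, 9, 60, 62, 63, 69, 71, 73, 80, 84, 92, 95, 96}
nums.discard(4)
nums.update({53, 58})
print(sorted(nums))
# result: [5, 9, 53, 58, 60, 62, 63, 69, 71, 73, 80, 84, 92, 95, 96]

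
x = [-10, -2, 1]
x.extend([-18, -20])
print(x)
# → [-10, -2, 1, -18, -20]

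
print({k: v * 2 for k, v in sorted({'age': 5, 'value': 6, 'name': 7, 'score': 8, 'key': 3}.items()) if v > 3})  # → {'age': 10, 'name': 14, 'score': 16, 'value': 12}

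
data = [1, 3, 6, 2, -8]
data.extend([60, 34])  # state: [1, 3, 6, 2, -8, 60, 34]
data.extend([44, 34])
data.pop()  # 34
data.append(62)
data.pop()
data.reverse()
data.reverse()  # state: [1, 3, 6, 2, -8, 60, 34, 44]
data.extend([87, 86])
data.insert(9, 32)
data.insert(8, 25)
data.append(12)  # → [1, 3, 6, 2, -8, 60, 34, 44, 25, 87, 32, 86, 12]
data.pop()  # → 12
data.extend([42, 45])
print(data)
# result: [1, 3, 6, 2, -8, 60, 34, 44, 25, 87, 32, 86, 42, 45]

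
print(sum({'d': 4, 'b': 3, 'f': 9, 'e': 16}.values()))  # 32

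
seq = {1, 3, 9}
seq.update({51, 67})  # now {1, 3, 9, 51, 67}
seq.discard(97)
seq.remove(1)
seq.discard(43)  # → {3, 9, 51, 67}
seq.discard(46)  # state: {3, 9, 51, 67}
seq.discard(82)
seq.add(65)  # {3, 9, 51, 65, 67}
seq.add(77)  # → {3, 9, 51, 65, 67, 77}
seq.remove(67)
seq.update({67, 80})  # {3, 9, 51, 65, 67, 77, 80}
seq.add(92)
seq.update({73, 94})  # {3, 9, 51, 65, 67, 73, 77, 80, 92, 94}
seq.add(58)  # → {3, 9, 51, 58, 65, 67, 73, 77, 80, 92, 94}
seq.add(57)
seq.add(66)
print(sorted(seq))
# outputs [3, 9, 51, 57, 58, 65, 66, 67, 73, 77, 80, 92, 94]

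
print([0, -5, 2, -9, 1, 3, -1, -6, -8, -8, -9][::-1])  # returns [-9, -8, -8, -6, -1, 3, 1, -9, 2, -5, 0]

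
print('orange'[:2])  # or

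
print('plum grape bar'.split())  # ['plum', 'grape', 'bar']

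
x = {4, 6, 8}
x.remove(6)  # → {4, 8}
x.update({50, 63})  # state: {4, 8, 50, 63}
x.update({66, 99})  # {4, 8, 50, 63, 66, 99}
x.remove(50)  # {4, 8, 63, 66, 99}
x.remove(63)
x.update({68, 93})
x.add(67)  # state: {4, 8, 66, 67, 68, 93, 99}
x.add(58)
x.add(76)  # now {4, 8, 58, 66, 67, 68, 76, 93, 99}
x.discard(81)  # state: {4, 8, 58, 66, 67, 68, 76, 93, 99}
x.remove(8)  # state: {4, 58, 66, 67, 68, 76, 93, 99}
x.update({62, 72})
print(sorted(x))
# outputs [4, 58, 62, 66, 67, 68, 72, 76, 93, 99]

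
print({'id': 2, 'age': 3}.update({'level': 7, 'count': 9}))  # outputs None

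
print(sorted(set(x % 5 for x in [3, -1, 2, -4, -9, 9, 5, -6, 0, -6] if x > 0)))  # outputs [0, 2, 3, 4]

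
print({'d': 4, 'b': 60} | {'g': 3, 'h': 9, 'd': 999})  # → {'d': 999, 'b': 60, 'g': 3, 'h': 9}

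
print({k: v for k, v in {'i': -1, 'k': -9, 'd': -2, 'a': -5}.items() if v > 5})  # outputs {}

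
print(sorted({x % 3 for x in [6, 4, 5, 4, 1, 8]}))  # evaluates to [0, 1, 2]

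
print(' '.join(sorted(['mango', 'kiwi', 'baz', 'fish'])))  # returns baz fish kiwi mango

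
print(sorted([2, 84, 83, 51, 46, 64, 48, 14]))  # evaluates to [2, 14, 46, 48, 51, 64, 83, 84]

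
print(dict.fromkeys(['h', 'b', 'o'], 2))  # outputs {'h': 2, 'b': 2, 'o': 2}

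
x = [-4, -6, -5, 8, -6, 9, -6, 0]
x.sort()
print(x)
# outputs [-6, -6, -6, -5, -4, 0, 8, 9]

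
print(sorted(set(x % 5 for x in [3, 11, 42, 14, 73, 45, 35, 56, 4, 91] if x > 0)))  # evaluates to [0, 1, 2, 3, 4]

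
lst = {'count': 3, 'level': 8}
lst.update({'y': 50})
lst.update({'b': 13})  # {'count': 3, 'level': 8, 'y': 50, 'b': 13}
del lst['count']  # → {'level': 8, 'y': 50, 'b': 13}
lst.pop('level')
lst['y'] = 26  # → {'y': 26, 'b': 13}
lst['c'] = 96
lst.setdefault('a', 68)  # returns 68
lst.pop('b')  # 13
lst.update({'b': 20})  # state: {'y': 26, 'c': 96, 'a': 68, 'b': 20}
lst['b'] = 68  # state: {'y': 26, 'c': 96, 'a': 68, 'b': 68}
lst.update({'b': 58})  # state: {'y': 26, 'c': 96, 'a': 68, 'b': 58}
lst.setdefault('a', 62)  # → 68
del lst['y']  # {'c': 96, 'a': 68, 'b': 58}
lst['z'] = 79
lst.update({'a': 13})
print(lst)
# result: {'c': 96, 'a': 13, 'b': 58, 'z': 79}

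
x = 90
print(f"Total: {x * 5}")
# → Total: 450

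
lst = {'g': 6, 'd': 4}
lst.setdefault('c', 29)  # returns 29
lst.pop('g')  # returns 6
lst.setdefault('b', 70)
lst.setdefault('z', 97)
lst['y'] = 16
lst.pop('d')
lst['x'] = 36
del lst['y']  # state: {'c': 29, 'b': 70, 'z': 97, 'x': 36}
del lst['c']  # {'b': 70, 'z': 97, 'x': 36}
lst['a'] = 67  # {'b': 70, 'z': 97, 'x': 36, 'a': 67}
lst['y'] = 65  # {'b': 70, 'z': 97, 'x': 36, 'a': 67, 'y': 65}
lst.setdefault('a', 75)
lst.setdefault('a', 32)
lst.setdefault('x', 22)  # 36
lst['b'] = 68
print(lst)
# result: {'b': 68, 'z': 97, 'x': 36, 'a': 67, 'y': 65}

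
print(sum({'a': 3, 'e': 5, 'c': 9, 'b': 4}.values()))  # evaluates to 21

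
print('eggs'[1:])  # ggs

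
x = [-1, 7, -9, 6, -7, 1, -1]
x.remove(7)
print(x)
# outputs [-1, -9, 6, -7, 1, -1]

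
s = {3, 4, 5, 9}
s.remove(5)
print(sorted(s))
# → [3, 4, 9]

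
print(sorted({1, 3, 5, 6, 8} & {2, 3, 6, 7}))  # [3, 6]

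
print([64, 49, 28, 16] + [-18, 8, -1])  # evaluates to [64, 49, 28, 16, -18, 8, -1]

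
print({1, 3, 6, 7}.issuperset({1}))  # True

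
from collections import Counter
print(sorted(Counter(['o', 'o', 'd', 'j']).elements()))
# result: ['d', 'j', 'o', 'o']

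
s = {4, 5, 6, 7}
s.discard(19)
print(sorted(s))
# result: [4, 5, 6, 7]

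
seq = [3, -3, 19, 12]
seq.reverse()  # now [12, 19, -3, 3]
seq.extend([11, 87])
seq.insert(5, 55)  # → [12, 19, -3, 3, 11, 55, 87]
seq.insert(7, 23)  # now [12, 19, -3, 3, 11, 55, 87, 23]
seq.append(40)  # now [12, 19, -3, 3, 11, 55, 87, 23, 40]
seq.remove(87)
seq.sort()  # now [-3, 3, 11, 12, 19, 23, 40, 55]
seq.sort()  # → [-3, 3, 11, 12, 19, 23, 40, 55]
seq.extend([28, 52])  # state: [-3, 3, 11, 12, 19, 23, 40, 55, 28, 52]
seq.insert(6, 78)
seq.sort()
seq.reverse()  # [78, 55, 52, 40, 28, 23, 19, 12, 11, 3, -3]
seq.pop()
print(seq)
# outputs [78, 55, 52, 40, 28, 23, 19, 12, 11, 3]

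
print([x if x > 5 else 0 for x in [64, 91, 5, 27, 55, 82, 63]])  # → [64, 91, 0, 27, 55, 82, 63]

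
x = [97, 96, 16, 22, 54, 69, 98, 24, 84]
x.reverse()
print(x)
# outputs [84, 24, 98, 69, 54, 22, 16, 96, 97]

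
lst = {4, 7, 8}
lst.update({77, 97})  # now {4, 7, 8, 77, 97}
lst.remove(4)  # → {7, 8, 77, 97}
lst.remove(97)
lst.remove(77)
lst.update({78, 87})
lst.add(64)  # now {7, 8, 64, 78, 87}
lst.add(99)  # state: {7, 8, 64, 78, 87, 99}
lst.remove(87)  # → {7, 8, 64, 78, 99}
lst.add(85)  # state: {7, 8, 64, 78, 85, 99}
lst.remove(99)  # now {7, 8, 64, 78, 85}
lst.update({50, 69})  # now {7, 8, 50, 64, 69, 78, 85}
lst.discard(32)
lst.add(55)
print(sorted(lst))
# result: [7, 8, 50, 55, 64, 69, 78, 85]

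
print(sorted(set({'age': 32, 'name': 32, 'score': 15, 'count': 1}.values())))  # [1, 15, 32]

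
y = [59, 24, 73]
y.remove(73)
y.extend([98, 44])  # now [59, 24, 98, 44]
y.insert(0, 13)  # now [13, 59, 24, 98, 44]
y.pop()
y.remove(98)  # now [13, 59, 24]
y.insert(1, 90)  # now [13, 90, 59, 24]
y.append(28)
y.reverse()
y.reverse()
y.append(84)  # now [13, 90, 59, 24, 28, 84]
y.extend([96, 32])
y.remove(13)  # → [90, 59, 24, 28, 84, 96, 32]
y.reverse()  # [32, 96, 84, 28, 24, 59, 90]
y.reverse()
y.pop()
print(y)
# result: [90, 59, 24, 28, 84, 96]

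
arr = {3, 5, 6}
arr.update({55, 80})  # {3, 5, 6, 55, 80}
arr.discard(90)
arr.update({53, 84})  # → {3, 5, 6, 53, 55, 80, 84}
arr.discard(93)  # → {3, 5, 6, 53, 55, 80, 84}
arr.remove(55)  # {3, 5, 6, 53, 80, 84}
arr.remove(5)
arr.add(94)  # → {3, 6, 53, 80, 84, 94}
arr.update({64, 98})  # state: {3, 6, 53, 64, 80, 84, 94, 98}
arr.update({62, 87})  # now {3, 6, 53, 62, 64, 80, 84, 87, 94, 98}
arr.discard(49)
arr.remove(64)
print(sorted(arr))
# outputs [3, 6, 53, 62, 80, 84, 87, 94, 98]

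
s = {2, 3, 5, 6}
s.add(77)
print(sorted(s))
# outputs [2, 3, 5, 6, 77]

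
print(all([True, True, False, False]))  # False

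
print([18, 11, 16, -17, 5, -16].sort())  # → None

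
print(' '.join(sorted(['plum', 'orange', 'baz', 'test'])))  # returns baz orange plum test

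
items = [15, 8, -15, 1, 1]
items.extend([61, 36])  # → [15, 8, -15, 1, 1, 61, 36]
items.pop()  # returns 36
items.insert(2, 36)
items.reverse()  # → [61, 1, 1, -15, 36, 8, 15]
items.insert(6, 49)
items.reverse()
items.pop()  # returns 61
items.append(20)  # [15, 49, 8, 36, -15, 1, 1, 20]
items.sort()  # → [-15, 1, 1, 8, 15, 20, 36, 49]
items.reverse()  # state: [49, 36, 20, 15, 8, 1, 1, -15]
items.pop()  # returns -15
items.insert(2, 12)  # [49, 36, 12, 20, 15, 8, 1, 1]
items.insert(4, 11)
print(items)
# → [49, 36, 12, 20, 11, 15, 8, 1, 1]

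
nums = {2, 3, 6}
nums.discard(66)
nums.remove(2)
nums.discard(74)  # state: {3, 6}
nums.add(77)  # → {3, 6, 77}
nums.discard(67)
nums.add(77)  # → {3, 6, 77}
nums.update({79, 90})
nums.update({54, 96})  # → {3, 6, 54, 77, 79, 90, 96}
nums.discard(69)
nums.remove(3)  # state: {6, 54, 77, 79, 90, 96}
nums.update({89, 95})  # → {6, 54, 77, 79, 89, 90, 95, 96}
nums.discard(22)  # {6, 54, 77, 79, 89, 90, 95, 96}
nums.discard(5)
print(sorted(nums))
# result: [6, 54, 77, 79, 89, 90, 95, 96]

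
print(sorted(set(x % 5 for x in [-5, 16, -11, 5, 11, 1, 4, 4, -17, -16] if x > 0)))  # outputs [0, 1, 4]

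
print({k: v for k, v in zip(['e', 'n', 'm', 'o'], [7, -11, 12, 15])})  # {'e': 7, 'n': -11, 'm': 12, 'o': 15}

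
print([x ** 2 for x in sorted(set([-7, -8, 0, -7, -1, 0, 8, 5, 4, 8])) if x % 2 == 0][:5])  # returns [64, 0, 16, 64]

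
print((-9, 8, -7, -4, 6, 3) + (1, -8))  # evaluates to (-9, 8, -7, -4, 6, 3, 1, -8)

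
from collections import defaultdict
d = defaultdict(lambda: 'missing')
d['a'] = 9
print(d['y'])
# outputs missing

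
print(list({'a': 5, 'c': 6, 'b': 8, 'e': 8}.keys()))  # ['a', 'c', 'b', 'e']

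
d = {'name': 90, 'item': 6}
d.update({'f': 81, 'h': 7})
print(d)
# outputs {'name': 90, 'item': 6, 'f': 81, 'h': 7}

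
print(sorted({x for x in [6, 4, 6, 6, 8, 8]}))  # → [4, 6, 8]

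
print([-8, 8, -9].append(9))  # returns None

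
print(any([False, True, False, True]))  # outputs True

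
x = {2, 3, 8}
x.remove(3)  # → {2, 8}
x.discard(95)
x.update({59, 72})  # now {2, 8, 59, 72}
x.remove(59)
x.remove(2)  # {8, 72}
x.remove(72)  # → {8}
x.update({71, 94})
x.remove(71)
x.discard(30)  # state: {8, 94}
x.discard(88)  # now {8, 94}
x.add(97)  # {8, 94, 97}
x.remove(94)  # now {8, 97}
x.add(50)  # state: {8, 50, 97}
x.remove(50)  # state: {8, 97}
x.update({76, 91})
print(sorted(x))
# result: [8, 76, 91, 97]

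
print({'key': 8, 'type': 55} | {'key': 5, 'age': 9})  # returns {'key': 5, 'type': 55, 'age': 9}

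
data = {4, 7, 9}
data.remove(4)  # {7, 9}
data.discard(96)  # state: {7, 9}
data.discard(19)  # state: {7, 9}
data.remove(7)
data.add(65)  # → {9, 65}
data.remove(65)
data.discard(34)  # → {9}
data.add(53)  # {9, 53}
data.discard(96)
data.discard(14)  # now {9, 53}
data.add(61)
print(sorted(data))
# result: [9, 53, 61]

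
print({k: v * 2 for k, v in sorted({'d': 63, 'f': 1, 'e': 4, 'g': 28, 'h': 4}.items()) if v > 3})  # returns {'d': 126, 'e': 8, 'g': 56, 'h': 8}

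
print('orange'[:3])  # ora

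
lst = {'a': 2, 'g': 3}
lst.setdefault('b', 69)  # 69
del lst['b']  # {'a': 2, 'g': 3}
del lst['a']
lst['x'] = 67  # {'g': 3, 'x': 67}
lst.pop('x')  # 67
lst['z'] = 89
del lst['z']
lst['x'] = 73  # {'g': 3, 'x': 73}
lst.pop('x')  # 73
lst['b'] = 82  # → {'g': 3, 'b': 82}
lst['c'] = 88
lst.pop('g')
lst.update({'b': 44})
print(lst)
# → {'b': 44, 'c': 88}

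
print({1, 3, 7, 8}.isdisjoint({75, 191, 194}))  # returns True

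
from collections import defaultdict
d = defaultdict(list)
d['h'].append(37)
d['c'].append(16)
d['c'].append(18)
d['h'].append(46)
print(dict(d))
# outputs {'h': [37, 46], 'c': [16, 18]}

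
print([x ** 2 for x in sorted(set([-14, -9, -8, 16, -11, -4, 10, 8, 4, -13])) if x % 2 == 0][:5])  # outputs [196, 64, 16, 16, 64]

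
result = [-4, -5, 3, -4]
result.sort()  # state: [-5, -4, -4, 3]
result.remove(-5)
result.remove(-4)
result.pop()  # 3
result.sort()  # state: [-4]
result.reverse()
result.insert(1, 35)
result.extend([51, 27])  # [-4, 35, 51, 27]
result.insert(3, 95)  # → [-4, 35, 51, 95, 27]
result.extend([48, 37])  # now [-4, 35, 51, 95, 27, 48, 37]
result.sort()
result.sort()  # [-4, 27, 35, 37, 48, 51, 95]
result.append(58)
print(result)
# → [-4, 27, 35, 37, 48, 51, 95, 58]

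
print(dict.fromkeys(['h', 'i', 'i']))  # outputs {'h': None, 'i': None}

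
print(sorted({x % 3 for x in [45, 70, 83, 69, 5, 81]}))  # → [0, 1, 2]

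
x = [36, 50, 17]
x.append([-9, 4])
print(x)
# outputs [36, 50, 17, [-9, 4]]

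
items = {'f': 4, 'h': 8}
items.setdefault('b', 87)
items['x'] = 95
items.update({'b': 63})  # {'f': 4, 'h': 8, 'b': 63, 'x': 95}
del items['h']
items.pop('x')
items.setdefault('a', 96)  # 96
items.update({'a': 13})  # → {'f': 4, 'b': 63, 'a': 13}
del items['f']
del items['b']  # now {'a': 13}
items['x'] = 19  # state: {'a': 13, 'x': 19}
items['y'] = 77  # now {'a': 13, 'x': 19, 'y': 77}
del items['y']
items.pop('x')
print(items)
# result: {'a': 13}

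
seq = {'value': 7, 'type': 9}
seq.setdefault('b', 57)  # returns 57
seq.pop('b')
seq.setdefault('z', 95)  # 95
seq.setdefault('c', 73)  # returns 73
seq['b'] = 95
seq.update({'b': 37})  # {'value': 7, 'type': 9, 'z': 95, 'c': 73, 'b': 37}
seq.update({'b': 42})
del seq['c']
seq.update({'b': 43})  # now {'value': 7, 'type': 9, 'z': 95, 'b': 43}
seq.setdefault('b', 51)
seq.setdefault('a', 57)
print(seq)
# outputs {'value': 7, 'type': 9, 'z': 95, 'b': 43, 'a': 57}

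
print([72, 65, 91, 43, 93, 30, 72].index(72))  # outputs 0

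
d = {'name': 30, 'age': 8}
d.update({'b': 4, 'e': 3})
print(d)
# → {'name': 30, 'age': 8, 'b': 4, 'e': 3}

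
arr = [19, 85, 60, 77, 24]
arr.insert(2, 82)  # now [19, 85, 82, 60, 77, 24]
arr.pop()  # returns 24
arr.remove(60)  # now [19, 85, 82, 77]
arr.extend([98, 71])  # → [19, 85, 82, 77, 98, 71]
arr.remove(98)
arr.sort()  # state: [19, 71, 77, 82, 85]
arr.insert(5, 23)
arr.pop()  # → 23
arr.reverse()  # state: [85, 82, 77, 71, 19]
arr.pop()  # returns 19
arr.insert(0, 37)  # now [37, 85, 82, 77, 71]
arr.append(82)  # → [37, 85, 82, 77, 71, 82]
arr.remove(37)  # [85, 82, 77, 71, 82]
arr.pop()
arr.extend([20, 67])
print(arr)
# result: [85, 82, 77, 71, 20, 67]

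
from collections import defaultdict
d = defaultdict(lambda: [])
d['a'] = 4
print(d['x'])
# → []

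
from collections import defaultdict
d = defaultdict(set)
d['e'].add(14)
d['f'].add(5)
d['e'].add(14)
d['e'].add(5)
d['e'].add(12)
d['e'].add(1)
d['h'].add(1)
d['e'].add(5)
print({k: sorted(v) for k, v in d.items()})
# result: {'e': [1, 5, 12, 14], 'f': [5], 'h': [1]}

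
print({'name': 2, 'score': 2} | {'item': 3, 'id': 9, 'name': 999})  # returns {'name': 999, 'score': 2, 'item': 3, 'id': 9}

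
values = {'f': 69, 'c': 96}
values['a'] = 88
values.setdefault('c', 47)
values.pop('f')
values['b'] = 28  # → {'c': 96, 'a': 88, 'b': 28}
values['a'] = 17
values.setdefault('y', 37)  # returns 37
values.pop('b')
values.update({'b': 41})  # {'c': 96, 'a': 17, 'y': 37, 'b': 41}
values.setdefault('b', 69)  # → 41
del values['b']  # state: {'c': 96, 'a': 17, 'y': 37}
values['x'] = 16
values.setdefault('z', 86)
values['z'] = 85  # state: {'c': 96, 'a': 17, 'y': 37, 'x': 16, 'z': 85}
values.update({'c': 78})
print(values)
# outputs {'c': 78, 'a': 17, 'y': 37, 'x': 16, 'z': 85}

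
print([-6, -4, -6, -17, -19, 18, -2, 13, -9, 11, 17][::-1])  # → [17, 11, -9, 13, -2, 18, -19, -17, -6, -4, -6]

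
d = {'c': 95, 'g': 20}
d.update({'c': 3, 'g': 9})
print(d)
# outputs {'c': 3, 'g': 9}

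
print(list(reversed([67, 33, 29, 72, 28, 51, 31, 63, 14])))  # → [14, 63, 31, 51, 28, 72, 29, 33, 67]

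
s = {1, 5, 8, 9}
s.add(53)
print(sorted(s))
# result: [1, 5, 8, 9, 53]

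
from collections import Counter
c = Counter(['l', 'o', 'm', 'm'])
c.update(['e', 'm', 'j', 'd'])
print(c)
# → Counter({'m': 3, 'l': 1, 'o': 1, 'e': 1, 'j': 1, 'd': 1})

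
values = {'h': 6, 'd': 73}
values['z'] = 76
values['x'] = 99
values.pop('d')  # 73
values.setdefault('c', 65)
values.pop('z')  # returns 76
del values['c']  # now {'h': 6, 'x': 99}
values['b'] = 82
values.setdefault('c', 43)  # 43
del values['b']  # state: {'h': 6, 'x': 99, 'c': 43}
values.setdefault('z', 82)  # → 82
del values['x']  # {'h': 6, 'c': 43, 'z': 82}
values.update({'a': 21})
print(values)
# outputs {'h': 6, 'c': 43, 'z': 82, 'a': 21}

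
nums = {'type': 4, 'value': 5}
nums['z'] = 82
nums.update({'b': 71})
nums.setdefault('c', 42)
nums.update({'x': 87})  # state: {'type': 4, 'value': 5, 'z': 82, 'b': 71, 'c': 42, 'x': 87}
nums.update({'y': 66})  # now {'type': 4, 'value': 5, 'z': 82, 'b': 71, 'c': 42, 'x': 87, 'y': 66}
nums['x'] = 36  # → {'type': 4, 'value': 5, 'z': 82, 'b': 71, 'c': 42, 'x': 36, 'y': 66}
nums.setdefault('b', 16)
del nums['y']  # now {'type': 4, 'value': 5, 'z': 82, 'b': 71, 'c': 42, 'x': 36}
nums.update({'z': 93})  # {'type': 4, 'value': 5, 'z': 93, 'b': 71, 'c': 42, 'x': 36}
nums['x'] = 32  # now {'type': 4, 'value': 5, 'z': 93, 'b': 71, 'c': 42, 'x': 32}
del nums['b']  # {'type': 4, 'value': 5, 'z': 93, 'c': 42, 'x': 32}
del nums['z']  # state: {'type': 4, 'value': 5, 'c': 42, 'x': 32}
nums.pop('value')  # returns 5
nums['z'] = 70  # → {'type': 4, 'c': 42, 'x': 32, 'z': 70}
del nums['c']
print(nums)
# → {'type': 4, 'x': 32, 'z': 70}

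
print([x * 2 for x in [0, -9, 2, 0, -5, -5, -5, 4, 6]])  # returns [0, -18, 4, 0, -10, -10, -10, 8, 12]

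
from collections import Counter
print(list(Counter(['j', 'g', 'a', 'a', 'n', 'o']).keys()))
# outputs ['j', 'g', 'a', 'n', 'o']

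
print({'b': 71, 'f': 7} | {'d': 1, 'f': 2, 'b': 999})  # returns {'b': 999, 'f': 2, 'd': 1}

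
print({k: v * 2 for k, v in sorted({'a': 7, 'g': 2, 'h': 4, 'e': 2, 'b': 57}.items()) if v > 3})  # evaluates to {'a': 14, 'b': 114, 'h': 8}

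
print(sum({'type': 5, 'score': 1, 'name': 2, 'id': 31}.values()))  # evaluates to 39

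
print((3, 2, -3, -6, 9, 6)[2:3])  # (-3,)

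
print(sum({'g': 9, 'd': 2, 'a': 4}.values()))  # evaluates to 15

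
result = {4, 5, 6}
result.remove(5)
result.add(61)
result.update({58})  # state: {4, 6, 58, 61}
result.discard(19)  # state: {4, 6, 58, 61}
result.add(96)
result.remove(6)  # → {4, 58, 61, 96}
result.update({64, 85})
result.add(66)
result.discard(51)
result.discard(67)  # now {4, 58, 61, 64, 66, 85, 96}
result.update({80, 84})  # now {4, 58, 61, 64, 66, 80, 84, 85, 96}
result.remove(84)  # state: {4, 58, 61, 64, 66, 80, 85, 96}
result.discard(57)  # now {4, 58, 61, 64, 66, 80, 85, 96}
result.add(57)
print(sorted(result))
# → [4, 57, 58, 61, 64, 66, 80, 85, 96]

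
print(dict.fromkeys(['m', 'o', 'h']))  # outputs {'m': None, 'o': None, 'h': None}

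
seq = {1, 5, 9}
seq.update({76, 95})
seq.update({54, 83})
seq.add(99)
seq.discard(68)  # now {1, 5, 9, 54, 76, 83, 95, 99}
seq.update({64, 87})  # {1, 5, 9, 54, 64, 76, 83, 87, 95, 99}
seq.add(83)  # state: {1, 5, 9, 54, 64, 76, 83, 87, 95, 99}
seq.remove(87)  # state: {1, 5, 9, 54, 64, 76, 83, 95, 99}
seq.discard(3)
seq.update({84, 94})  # {1, 5, 9, 54, 64, 76, 83, 84, 94, 95, 99}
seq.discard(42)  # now {1, 5, 9, 54, 64, 76, 83, 84, 94, 95, 99}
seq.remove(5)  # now {1, 9, 54, 64, 76, 83, 84, 94, 95, 99}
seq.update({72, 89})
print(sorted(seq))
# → [1, 9, 54, 64, 72, 76, 83, 84, 89, 94, 95, 99]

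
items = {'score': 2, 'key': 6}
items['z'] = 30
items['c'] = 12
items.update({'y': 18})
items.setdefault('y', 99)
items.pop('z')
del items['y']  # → {'score': 2, 'key': 6, 'c': 12}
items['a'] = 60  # {'score': 2, 'key': 6, 'c': 12, 'a': 60}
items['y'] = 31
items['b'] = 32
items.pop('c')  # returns 12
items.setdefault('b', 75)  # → 32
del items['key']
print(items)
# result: {'score': 2, 'a': 60, 'y': 31, 'b': 32}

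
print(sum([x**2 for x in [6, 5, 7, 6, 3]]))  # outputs 155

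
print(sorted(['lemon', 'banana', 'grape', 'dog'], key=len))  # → ['dog', 'lemon', 'grape', 'banana']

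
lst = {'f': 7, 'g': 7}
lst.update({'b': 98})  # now {'f': 7, 'g': 7, 'b': 98}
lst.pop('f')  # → 7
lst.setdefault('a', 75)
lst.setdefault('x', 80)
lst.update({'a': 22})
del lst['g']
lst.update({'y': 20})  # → {'b': 98, 'a': 22, 'x': 80, 'y': 20}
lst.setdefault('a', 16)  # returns 22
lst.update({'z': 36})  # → {'b': 98, 'a': 22, 'x': 80, 'y': 20, 'z': 36}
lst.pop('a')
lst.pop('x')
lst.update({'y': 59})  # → {'b': 98, 'y': 59, 'z': 36}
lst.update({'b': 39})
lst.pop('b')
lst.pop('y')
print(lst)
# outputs {'z': 36}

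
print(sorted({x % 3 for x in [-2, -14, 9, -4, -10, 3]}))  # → [0, 1, 2]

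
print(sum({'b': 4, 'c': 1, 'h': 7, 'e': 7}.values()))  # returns 19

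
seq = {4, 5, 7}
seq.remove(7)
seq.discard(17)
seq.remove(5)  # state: {4}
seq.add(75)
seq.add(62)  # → {4, 62, 75}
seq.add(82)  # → {4, 62, 75, 82}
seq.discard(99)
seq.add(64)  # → {4, 62, 64, 75, 82}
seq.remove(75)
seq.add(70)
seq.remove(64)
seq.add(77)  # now {4, 62, 70, 77, 82}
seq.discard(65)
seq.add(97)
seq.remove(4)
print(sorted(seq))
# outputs [62, 70, 77, 82, 97]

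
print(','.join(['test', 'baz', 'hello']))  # test,baz,hello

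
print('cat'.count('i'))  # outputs 0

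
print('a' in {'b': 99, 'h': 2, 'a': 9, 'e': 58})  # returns True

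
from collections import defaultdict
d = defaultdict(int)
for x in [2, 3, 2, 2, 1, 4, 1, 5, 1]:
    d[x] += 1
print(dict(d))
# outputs {2: 3, 3: 1, 1: 3, 4: 1, 5: 1}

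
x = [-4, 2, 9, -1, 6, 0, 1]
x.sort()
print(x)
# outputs [-4, -1, 0, 1, 2, 6, 9]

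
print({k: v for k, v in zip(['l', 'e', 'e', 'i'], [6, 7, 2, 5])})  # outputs {'l': 6, 'e': 2, 'i': 5}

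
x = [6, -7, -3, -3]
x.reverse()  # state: [-3, -3, -7, 6]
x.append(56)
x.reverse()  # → [56, 6, -7, -3, -3]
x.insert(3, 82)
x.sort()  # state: [-7, -3, -3, 6, 56, 82]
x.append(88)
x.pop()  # 88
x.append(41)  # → [-7, -3, -3, 6, 56, 82, 41]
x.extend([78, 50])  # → [-7, -3, -3, 6, 56, 82, 41, 78, 50]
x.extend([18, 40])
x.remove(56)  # [-7, -3, -3, 6, 82, 41, 78, 50, 18, 40]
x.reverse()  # [40, 18, 50, 78, 41, 82, 6, -3, -3, -7]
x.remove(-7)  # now [40, 18, 50, 78, 41, 82, 6, -3, -3]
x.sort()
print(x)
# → [-3, -3, 6, 18, 40, 41, 50, 78, 82]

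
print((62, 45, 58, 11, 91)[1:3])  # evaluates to (45, 58)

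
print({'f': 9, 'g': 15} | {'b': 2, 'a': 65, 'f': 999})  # {'f': 999, 'g': 15, 'b': 2, 'a': 65}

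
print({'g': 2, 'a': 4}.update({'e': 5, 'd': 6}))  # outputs None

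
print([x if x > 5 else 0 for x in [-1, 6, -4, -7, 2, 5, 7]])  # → [0, 6, 0, 0, 0, 0, 7]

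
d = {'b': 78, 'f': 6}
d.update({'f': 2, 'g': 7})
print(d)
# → {'b': 78, 'f': 2, 'g': 7}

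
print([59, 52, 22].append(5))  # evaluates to None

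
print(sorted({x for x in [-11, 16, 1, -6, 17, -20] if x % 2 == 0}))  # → [-20, -6, 16]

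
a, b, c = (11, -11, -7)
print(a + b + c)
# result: -7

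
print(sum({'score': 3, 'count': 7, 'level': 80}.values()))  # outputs 90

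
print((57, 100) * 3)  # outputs (57, 100, 57, 100, 57, 100)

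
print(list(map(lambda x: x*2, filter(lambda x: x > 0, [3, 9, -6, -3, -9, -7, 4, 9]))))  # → [6, 18, 8, 18]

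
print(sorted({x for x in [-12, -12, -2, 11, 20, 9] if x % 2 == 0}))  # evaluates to [-12, -2, 20]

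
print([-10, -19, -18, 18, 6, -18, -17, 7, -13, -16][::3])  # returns [-10, 18, -17, -16]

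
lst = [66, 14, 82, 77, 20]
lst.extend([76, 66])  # [66, 14, 82, 77, 20, 76, 66]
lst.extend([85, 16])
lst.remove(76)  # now [66, 14, 82, 77, 20, 66, 85, 16]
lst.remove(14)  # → [66, 82, 77, 20, 66, 85, 16]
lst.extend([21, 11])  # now [66, 82, 77, 20, 66, 85, 16, 21, 11]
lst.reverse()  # [11, 21, 16, 85, 66, 20, 77, 82, 66]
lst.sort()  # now [11, 16, 20, 21, 66, 66, 77, 82, 85]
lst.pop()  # 85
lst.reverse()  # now [82, 77, 66, 66, 21, 20, 16, 11]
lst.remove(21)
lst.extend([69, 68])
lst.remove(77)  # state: [82, 66, 66, 20, 16, 11, 69, 68]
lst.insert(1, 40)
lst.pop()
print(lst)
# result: [82, 40, 66, 66, 20, 16, 11, 69]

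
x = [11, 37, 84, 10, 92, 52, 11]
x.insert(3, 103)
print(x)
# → [11, 37, 84, 103, 10, 92, 52, 11]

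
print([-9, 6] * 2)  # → [-9, 6, -9, 6]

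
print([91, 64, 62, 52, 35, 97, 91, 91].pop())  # 91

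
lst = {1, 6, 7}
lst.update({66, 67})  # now {1, 6, 7, 66, 67}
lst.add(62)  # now {1, 6, 7, 62, 66, 67}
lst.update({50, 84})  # {1, 6, 7, 50, 62, 66, 67, 84}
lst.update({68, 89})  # {1, 6, 7, 50, 62, 66, 67, 68, 84, 89}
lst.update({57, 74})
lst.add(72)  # {1, 6, 7, 50, 57, 62, 66, 67, 68, 72, 74, 84, 89}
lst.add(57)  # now {1, 6, 7, 50, 57, 62, 66, 67, 68, 72, 74, 84, 89}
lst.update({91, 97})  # {1, 6, 7, 50, 57, 62, 66, 67, 68, 72, 74, 84, 89, 91, 97}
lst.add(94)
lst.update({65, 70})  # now {1, 6, 7, 50, 57, 62, 65, 66, 67, 68, 70, 72, 74, 84, 89, 91, 94, 97}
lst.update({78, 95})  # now {1, 6, 7, 50, 57, 62, 65, 66, 67, 68, 70, 72, 74, 78, 84, 89, 91, 94, 95, 97}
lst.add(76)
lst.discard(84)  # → {1, 6, 7, 50, 57, 62, 65, 66, 67, 68, 70, 72, 74, 76, 78, 89, 91, 94, 95, 97}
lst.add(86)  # {1, 6, 7, 50, 57, 62, 65, 66, 67, 68, 70, 72, 74, 76, 78, 86, 89, 91, 94, 95, 97}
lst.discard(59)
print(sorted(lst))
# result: [1, 6, 7, 50, 57, 62, 65, 66, 67, 68, 70, 72, 74, 76, 78, 86, 89, 91, 94, 95, 97]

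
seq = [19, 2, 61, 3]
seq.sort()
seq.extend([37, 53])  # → [2, 3, 19, 61, 37, 53]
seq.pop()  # 53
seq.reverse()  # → [37, 61, 19, 3, 2]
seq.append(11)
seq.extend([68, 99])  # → [37, 61, 19, 3, 2, 11, 68, 99]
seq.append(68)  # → [37, 61, 19, 3, 2, 11, 68, 99, 68]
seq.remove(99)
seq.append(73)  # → [37, 61, 19, 3, 2, 11, 68, 68, 73]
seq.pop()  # 73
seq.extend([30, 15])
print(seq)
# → [37, 61, 19, 3, 2, 11, 68, 68, 30, 15]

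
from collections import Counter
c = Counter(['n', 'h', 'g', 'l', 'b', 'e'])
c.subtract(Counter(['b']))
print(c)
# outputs Counter({'n': 1, 'h': 1, 'g': 1, 'l': 1, 'e': 1, 'b': 0})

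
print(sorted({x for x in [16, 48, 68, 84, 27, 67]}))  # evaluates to [16, 27, 48, 67, 68, 84]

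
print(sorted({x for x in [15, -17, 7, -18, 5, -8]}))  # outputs [-18, -17, -8, 5, 7, 15]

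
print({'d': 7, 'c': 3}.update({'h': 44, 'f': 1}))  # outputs None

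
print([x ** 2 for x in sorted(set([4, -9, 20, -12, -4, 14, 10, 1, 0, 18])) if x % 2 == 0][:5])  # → [144, 16, 0, 16, 100]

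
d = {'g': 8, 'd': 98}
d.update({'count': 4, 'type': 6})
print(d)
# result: {'g': 8, 'd': 98, 'count': 4, 'type': 6}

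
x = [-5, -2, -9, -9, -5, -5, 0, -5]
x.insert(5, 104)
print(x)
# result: [-5, -2, -9, -9, -5, 104, -5, 0, -5]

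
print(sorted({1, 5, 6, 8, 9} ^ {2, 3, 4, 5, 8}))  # [1, 2, 3, 4, 6, 9]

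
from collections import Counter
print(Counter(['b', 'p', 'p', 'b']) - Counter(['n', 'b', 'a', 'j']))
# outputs Counter({'p': 2, 'b': 1})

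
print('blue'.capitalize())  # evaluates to Blue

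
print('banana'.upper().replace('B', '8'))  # 8ANANA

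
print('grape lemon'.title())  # Grape Lemon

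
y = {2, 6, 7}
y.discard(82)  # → {2, 6, 7}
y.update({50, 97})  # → {2, 6, 7, 50, 97}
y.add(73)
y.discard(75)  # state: {2, 6, 7, 50, 73, 97}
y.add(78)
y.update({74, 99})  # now {2, 6, 7, 50, 73, 74, 78, 97, 99}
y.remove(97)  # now {2, 6, 7, 50, 73, 74, 78, 99}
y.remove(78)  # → {2, 6, 7, 50, 73, 74, 99}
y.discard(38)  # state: {2, 6, 7, 50, 73, 74, 99}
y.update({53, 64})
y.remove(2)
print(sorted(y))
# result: [6, 7, 50, 53, 64, 73, 74, 99]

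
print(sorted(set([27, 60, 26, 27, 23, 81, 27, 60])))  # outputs [23, 26, 27, 60, 81]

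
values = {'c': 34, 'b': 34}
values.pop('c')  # 34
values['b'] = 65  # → {'b': 65}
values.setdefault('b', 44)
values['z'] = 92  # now {'b': 65, 'z': 92}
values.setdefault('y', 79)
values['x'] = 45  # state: {'b': 65, 'z': 92, 'y': 79, 'x': 45}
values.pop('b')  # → 65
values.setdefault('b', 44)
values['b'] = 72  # {'z': 92, 'y': 79, 'x': 45, 'b': 72}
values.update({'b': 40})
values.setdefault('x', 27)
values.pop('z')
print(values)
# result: {'y': 79, 'x': 45, 'b': 40}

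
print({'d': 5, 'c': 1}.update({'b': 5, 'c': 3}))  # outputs None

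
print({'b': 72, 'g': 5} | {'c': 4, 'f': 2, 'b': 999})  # {'b': 999, 'g': 5, 'c': 4, 'f': 2}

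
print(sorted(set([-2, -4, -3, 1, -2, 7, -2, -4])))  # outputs [-4, -3, -2, 1, 7]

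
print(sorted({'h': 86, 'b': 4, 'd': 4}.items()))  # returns [('b', 4), ('d', 4), ('h', 86)]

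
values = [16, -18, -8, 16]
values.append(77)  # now [16, -18, -8, 16, 77]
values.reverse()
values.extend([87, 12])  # [77, 16, -8, -18, 16, 87, 12]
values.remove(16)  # [77, -8, -18, 16, 87, 12]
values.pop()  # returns 12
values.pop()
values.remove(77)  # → [-8, -18, 16]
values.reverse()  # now [16, -18, -8]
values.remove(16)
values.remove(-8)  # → [-18]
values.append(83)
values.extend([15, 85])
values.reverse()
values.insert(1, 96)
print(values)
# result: [85, 96, 15, 83, -18]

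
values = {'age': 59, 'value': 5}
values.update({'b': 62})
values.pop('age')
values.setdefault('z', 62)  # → 62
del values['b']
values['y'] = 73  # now {'value': 5, 'z': 62, 'y': 73}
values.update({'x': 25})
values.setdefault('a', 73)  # 73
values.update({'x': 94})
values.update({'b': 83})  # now {'value': 5, 'z': 62, 'y': 73, 'x': 94, 'a': 73, 'b': 83}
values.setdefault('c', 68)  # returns 68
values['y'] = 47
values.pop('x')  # 94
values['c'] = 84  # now {'value': 5, 'z': 62, 'y': 47, 'a': 73, 'b': 83, 'c': 84}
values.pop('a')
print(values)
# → {'value': 5, 'z': 62, 'y': 47, 'b': 83, 'c': 84}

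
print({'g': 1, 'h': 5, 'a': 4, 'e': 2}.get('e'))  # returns 2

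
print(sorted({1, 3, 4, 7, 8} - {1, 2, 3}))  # [4, 7, 8]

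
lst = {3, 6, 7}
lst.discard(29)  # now {3, 6, 7}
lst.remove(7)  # {3, 6}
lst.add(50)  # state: {3, 6, 50}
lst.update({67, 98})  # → {3, 6, 50, 67, 98}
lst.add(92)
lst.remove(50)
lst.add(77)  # {3, 6, 67, 77, 92, 98}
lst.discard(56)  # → {3, 6, 67, 77, 92, 98}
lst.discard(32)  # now {3, 6, 67, 77, 92, 98}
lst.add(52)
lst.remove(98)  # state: {3, 6, 52, 67, 77, 92}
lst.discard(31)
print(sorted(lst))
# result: [3, 6, 52, 67, 77, 92]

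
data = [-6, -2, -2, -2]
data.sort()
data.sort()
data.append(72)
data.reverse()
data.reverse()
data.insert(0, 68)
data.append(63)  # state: [68, -6, -2, -2, -2, 72, 63]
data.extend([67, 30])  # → [68, -6, -2, -2, -2, 72, 63, 67, 30]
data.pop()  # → 30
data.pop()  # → 67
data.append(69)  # [68, -6, -2, -2, -2, 72, 63, 69]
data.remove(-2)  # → [68, -6, -2, -2, 72, 63, 69]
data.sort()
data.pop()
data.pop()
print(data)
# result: [-6, -2, -2, 63, 68]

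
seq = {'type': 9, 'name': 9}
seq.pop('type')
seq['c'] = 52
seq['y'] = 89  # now {'name': 9, 'c': 52, 'y': 89}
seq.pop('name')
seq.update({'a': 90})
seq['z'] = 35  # {'c': 52, 'y': 89, 'a': 90, 'z': 35}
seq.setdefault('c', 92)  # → 52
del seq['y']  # {'c': 52, 'a': 90, 'z': 35}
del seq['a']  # {'c': 52, 'z': 35}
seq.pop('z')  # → 35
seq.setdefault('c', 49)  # 52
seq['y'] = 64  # {'c': 52, 'y': 64}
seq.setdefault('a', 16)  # 16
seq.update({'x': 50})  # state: {'c': 52, 'y': 64, 'a': 16, 'x': 50}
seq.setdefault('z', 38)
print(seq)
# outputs {'c': 52, 'y': 64, 'a': 16, 'x': 50, 'z': 38}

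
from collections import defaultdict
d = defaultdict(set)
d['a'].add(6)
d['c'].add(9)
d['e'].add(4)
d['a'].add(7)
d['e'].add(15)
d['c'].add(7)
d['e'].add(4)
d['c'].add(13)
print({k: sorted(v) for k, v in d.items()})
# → {'a': [6, 7], 'c': [7, 9, 13], 'e': [4, 15]}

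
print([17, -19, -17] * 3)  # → [17, -19, -17, 17, -19, -17, 17, -19, -17]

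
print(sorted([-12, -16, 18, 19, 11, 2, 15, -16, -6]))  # [-16, -16, -12, -6, 2, 11, 15, 18, 19]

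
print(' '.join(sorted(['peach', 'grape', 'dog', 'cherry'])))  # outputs cherry dog grape peach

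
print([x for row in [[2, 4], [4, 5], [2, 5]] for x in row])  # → [2, 4, 4, 5, 2, 5]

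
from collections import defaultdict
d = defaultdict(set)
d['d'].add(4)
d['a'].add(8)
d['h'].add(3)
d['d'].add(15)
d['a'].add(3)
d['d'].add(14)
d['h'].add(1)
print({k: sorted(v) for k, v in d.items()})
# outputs {'d': [4, 14, 15], 'a': [3, 8], 'h': [1, 3]}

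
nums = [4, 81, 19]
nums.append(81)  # [4, 81, 19, 81]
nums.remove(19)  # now [4, 81, 81]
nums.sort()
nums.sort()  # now [4, 81, 81]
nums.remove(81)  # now [4, 81]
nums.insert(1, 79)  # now [4, 79, 81]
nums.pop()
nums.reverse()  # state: [79, 4]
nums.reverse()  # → [4, 79]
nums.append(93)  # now [4, 79, 93]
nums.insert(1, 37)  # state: [4, 37, 79, 93]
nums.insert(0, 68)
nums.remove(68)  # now [4, 37, 79, 93]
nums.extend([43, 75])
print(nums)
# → [4, 37, 79, 93, 43, 75]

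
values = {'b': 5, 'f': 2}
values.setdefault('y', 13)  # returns 13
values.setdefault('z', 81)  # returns 81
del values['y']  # {'b': 5, 'f': 2, 'z': 81}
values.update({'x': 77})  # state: {'b': 5, 'f': 2, 'z': 81, 'x': 77}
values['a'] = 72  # {'b': 5, 'f': 2, 'z': 81, 'x': 77, 'a': 72}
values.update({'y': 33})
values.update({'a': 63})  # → {'b': 5, 'f': 2, 'z': 81, 'x': 77, 'a': 63, 'y': 33}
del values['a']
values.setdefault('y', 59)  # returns 33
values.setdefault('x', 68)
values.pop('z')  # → 81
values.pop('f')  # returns 2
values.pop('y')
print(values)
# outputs {'b': 5, 'x': 77}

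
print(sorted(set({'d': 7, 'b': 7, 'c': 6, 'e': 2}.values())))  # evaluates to [2, 6, 7]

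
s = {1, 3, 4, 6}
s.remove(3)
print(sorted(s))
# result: [1, 4, 6]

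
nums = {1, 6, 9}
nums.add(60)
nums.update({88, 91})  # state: {1, 6, 9, 60, 88, 91}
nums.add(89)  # {1, 6, 9, 60, 88, 89, 91}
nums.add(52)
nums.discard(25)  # {1, 6, 9, 52, 60, 88, 89, 91}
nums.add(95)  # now {1, 6, 9, 52, 60, 88, 89, 91, 95}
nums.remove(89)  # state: {1, 6, 9, 52, 60, 88, 91, 95}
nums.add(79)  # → {1, 6, 9, 52, 60, 79, 88, 91, 95}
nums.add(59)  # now {1, 6, 9, 52, 59, 60, 79, 88, 91, 95}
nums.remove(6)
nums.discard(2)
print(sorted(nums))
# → [1, 9, 52, 59, 60, 79, 88, 91, 95]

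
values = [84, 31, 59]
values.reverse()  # [59, 31, 84]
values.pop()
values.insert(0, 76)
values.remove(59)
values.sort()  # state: [31, 76]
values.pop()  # 76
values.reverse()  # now [31]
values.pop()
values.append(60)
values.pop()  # 60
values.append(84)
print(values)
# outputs [84]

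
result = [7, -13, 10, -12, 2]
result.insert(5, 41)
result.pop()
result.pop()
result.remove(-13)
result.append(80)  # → [7, 10, -12, 80]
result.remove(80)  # [7, 10, -12]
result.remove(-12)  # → [7, 10]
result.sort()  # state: [7, 10]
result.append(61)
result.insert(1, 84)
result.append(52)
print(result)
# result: [7, 84, 10, 61, 52]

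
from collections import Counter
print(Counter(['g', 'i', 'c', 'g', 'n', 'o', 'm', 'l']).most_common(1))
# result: [('g', 2)]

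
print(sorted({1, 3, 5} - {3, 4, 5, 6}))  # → [1]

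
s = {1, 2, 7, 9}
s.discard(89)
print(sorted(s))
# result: [1, 2, 7, 9]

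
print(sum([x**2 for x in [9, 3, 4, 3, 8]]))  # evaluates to 179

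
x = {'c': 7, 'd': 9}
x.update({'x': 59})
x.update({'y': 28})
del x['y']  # {'c': 7, 'd': 9, 'x': 59}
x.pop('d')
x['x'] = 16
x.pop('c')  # 7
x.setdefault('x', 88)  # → 16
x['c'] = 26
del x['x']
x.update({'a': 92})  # {'c': 26, 'a': 92}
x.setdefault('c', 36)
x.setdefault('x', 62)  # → 62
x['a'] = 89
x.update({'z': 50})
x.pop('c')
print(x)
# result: {'a': 89, 'x': 62, 'z': 50}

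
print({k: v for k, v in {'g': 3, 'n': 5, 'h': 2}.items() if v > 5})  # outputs {}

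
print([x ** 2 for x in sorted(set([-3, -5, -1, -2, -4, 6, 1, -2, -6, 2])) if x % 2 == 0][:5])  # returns [36, 16, 4, 4, 36]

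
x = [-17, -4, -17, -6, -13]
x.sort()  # [-17, -17, -13, -6, -4]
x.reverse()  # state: [-4, -6, -13, -17, -17]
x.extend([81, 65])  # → [-4, -6, -13, -17, -17, 81, 65]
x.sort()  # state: [-17, -17, -13, -6, -4, 65, 81]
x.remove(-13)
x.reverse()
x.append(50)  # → [81, 65, -4, -6, -17, -17, 50]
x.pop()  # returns 50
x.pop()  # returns -17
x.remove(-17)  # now [81, 65, -4, -6]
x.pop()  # -6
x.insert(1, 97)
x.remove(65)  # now [81, 97, -4]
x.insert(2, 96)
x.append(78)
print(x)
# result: [81, 97, 96, -4, 78]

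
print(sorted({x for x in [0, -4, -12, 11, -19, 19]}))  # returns [-19, -12, -4, 0, 11, 19]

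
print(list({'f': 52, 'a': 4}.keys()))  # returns ['f', 'a']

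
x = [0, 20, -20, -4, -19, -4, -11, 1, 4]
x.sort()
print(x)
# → [-20, -19, -11, -4, -4, 0, 1, 4, 20]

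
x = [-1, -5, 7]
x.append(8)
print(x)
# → [-1, -5, 7, 8]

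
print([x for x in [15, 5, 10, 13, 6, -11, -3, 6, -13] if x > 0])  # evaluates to [15, 5, 10, 13, 6, 6]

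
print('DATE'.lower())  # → date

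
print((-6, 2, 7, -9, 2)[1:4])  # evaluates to (2, 7, -9)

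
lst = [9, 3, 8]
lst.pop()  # 8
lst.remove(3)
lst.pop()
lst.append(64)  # [64]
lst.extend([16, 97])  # [64, 16, 97]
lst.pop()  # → 97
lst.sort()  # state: [16, 64]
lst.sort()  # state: [16, 64]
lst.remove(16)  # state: [64]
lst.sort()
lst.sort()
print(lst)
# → [64]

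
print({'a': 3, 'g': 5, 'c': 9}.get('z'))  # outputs None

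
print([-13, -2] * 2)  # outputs [-13, -2, -13, -2]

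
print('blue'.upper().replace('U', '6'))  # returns BL6E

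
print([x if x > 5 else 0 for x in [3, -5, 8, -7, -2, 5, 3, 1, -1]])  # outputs [0, 0, 8, 0, 0, 0, 0, 0, 0]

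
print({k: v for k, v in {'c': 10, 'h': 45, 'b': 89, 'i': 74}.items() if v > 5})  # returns {'c': 10, 'h': 45, 'b': 89, 'i': 74}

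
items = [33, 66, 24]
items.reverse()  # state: [24, 66, 33]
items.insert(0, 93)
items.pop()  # 33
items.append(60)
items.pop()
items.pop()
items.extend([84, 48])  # [93, 24, 84, 48]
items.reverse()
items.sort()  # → [24, 48, 84, 93]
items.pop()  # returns 93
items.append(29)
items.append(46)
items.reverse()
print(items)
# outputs [46, 29, 84, 48, 24]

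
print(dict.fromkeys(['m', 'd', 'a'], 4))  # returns {'m': 4, 'd': 4, 'a': 4}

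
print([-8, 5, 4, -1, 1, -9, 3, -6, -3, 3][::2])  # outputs [-8, 4, 1, 3, -3]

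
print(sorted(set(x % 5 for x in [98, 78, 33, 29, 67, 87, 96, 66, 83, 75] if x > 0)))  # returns [0, 1, 2, 3, 4]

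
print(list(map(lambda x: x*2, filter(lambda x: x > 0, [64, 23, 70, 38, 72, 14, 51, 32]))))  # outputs [128, 46, 140, 76, 144, 28, 102, 64]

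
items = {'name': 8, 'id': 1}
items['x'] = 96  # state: {'name': 8, 'id': 1, 'x': 96}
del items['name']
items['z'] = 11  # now {'id': 1, 'x': 96, 'z': 11}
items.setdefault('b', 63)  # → 63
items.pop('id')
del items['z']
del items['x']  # {'b': 63}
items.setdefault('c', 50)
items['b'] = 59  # {'b': 59, 'c': 50}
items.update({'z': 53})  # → {'b': 59, 'c': 50, 'z': 53}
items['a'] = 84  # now {'b': 59, 'c': 50, 'z': 53, 'a': 84}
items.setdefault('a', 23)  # 84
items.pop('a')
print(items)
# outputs {'b': 59, 'c': 50, 'z': 53}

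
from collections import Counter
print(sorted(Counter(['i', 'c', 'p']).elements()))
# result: ['c', 'i', 'p']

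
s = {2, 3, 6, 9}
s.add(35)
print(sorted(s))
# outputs [2, 3, 6, 9, 35]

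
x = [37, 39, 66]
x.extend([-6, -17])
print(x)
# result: [37, 39, 66, -6, -17]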